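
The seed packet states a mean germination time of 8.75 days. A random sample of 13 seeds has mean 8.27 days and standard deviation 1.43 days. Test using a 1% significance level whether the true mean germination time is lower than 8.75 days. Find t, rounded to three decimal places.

-1.210

H0: μ = 8.75; H1: μ < 8.75 (one-sample t-test, left-tailed).
t = (x̄ − μ₀)/(s/√n) = (8.27 − 8.75)/(1.43/√13) = -1.210
df = n − 1 = 12
p-value = P(T ≤ -1.210) ≈ 0.125
Since p ≈ 0.125 > α = 0.01, fail to reject H0; the data do not provide sufficient evidence against H0.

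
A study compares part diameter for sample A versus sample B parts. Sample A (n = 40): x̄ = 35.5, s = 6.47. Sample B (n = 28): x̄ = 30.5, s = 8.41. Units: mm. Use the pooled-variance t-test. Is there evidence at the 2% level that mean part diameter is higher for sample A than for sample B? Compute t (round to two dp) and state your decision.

Let group 1 = sample A, group 2 = sample B. H0: μ_1 = μ_2; H1: μ_1 > μ_2 (two-sample pooled-variance t-test, right-tailed).
s_p² = [(40−1)·6.47² + (28−1)·8.41²]/(40+28−2) = 53.6702
t = (35.5 − 30.5)/√[53.6702·(1/40 + 1/28)] = 2.77
df = n₁ + n₂ − 2 = 66
p-value = P(T ≥ 2.77) ≈ 0.004
Since p ≈ 0.004 < α = 0.02, reject H0; the evidence is statistically significant.

t = 2.77; reject H0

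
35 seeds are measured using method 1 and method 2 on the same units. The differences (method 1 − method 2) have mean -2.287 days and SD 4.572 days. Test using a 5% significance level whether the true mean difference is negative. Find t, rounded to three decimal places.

-2.959

H0: μ_d = 0; H1: μ_d < 0 (paired t-test on the differences, left-tailed).
t = d̄/(s_d/√n) = -2.287/(4.572/√35) = -2.959
df = n − 1 = 34
p-value = P(T ≤ -2.959) ≈ 0.003
Since p ≈ 0.003 < α = 0.05, reject H0; the evidence is statistically significant.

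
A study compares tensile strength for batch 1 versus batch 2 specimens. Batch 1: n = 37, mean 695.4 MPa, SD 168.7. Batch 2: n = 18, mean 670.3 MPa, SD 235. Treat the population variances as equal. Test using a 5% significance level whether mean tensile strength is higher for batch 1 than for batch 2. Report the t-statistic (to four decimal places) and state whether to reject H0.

Let group 1 = batch 1, group 2 = batch 2. H0: μ_1 = μ_2; H1: μ_1 > μ_2 (two-sample pooled-variance t-test, right-tailed).
s_p² = [(37−1)·168.7² + (18−1)·235²]/(37+18−2) = 37044.8
t = (695.4 − 670.3)/√[37044.8·(1/37 + 1/18)] = 0.4538
df = n₁ + n₂ − 2 = 53
p-value = P(T ≥ 0.4538) ≈ 0.326
Since p ≈ 0.326 > α = 0.05, fail to reject H0; the data do not provide sufficient evidence against H0.

t = 0.4538; fail to reject H0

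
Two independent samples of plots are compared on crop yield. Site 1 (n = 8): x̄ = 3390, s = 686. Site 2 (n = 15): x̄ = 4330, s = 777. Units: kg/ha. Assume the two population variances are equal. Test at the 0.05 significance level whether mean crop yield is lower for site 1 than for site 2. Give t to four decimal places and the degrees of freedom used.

t = -2.8709, df = 21

Let group 1 = site 1, group 2 = site 2. H0: μ_1 = μ_2; H1: μ_1 < μ_2 (two-sample pooled-variance t-test, left-tailed).
s_p² = [(8−1)·686² + (15−1)·777²]/(8+15−2) = 559351
t = (3390 − 4330)/√[559351·(1/8 + 1/15)] = -2.8709
df = n₁ + n₂ − 2 = 21
p-value = P(T ≤ -2.8709) ≈ 0.0046
Since p ≈ 0.0046 < α = 0.05, reject H0; the evidence is statistically significant.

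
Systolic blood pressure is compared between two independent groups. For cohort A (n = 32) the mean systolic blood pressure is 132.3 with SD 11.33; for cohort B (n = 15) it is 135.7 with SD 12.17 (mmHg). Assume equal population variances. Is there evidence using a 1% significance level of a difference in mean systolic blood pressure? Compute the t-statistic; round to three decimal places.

Let group 1 = cohort A, group 2 = cohort B. H0: μ_1 = μ_2; H1: μ_1 ≠ μ_2 (two-sample pooled-variance t-test, two-sided).
s_p² = [(32−1)·11.33² + (15−1)·12.17²]/(32+15−2) = 134.51
t = (132.3 − 135.7)/√[134.51·(1/32 + 1/15)] = -0.937
df = n₁ + n₂ − 2 = 45
Two-sided p-value ≈ 0.3538
Since p ≈ 0.3538 > α = 0.01, fail to reject H0; the data do not provide sufficient evidence against H0.

-0.937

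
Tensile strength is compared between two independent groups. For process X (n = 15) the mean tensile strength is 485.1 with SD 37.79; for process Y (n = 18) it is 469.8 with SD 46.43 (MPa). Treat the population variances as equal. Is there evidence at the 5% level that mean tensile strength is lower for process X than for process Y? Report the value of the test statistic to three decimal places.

Let group 1 = process X, group 2 = process Y. H0: μ_1 = μ_2; H1: μ_1 < μ_2 (two-sample pooled-variance t-test, left-tailed).
s_p² = [(15−1)·37.79² + (18−1)·46.43²]/(15+18−2) = 1827.12
t = (485.1 − 469.8)/√[1827.12·(1/15 + 1/18)] = 1.024
df = n₁ + n₂ − 2 = 31
p-value = P(T ≤ 1.024) ≈ 0.843
Since p ≈ 0.843 > α = 0.05, fail to reject H0; the evidence is not statistically significant.

1.024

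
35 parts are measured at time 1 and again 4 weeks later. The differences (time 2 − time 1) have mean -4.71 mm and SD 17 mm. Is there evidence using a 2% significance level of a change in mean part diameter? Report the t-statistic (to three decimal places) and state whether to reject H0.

H0: μ_d = 0; H1: μ_d ≠ 0 (paired t-test on the differences, two-sided).
t = d̄/(s_d/√n) = -4.71/(17/√35) = -1.639
df = n − 1 = 34
Two-sided p-value ≈ 0.1104
Since p ≈ 0.1104 > α = 0.02, fail to reject H0; the data do not provide sufficient evidence against H0.

t = -1.639; fail to reject H0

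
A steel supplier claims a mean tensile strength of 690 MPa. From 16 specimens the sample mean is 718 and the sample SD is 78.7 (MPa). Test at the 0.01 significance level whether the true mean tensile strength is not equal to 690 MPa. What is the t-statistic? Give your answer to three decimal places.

H0: μ = 690; H1: μ ≠ 690 (one-sample t-test, two-sided).
t = (x̄ − μ₀)/(s/√n) = (718 − 690)/(78.7/√16) = 1.423
df = n − 1 = 15
Two-sided p-value ≈ 0.175
Since p ≈ 0.175 > α = 0.01, fail to reject H0; the data do not provide sufficient evidence against H0.

1.423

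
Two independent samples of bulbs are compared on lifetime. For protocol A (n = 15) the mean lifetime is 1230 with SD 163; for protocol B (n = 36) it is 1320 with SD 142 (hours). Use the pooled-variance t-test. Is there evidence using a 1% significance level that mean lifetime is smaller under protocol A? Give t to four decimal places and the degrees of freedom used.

Let group 1 = protocol A, group 2 = protocol B. H0: μ_1 = μ_2; H1: μ_1 < μ_2 (two-sample pooled-variance t-test, left-tailed).
s_p² = [(15−1)·163² + (36−1)·142²]/(15+36−2) = 21994
t = (1230 − 1320)/√[21994·(1/15 + 1/36)] = -1.9747
df = n₁ + n₂ − 2 = 49
p-value = P(T ≤ -1.9747) ≈ 0.027
Since p ≈ 0.027 > α = 0.01, fail to reject H0; the data do not provide sufficient evidence against H0.

t = -1.9747, df = 49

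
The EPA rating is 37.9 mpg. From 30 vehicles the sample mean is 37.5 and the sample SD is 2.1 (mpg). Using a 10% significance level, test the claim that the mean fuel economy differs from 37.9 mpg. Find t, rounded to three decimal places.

-1.043

H0: μ = 37.9; H1: μ ≠ 37.9 (one-sample t-test, two-sided).
t = (x̄ − μ₀)/(s/√n) = (37.5 − 37.9)/(2.1/√30) = -1.043
df = n − 1 = 29
Two-sided p-value ≈ 0.305
Since p ≈ 0.305 > α = 0.1, fail to reject H0; the data do not provide sufficient evidence against H0.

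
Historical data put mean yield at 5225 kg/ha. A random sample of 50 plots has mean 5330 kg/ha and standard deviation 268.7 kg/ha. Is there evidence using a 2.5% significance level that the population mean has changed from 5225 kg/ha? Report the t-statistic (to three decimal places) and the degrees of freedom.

t = 2.763, df = 49

H0: μ = 5225; H1: μ ≠ 5225 (one-sample t-test, two-sided).
t = (x̄ − μ₀)/(s/√n) = (5330 − 5225)/(268.7/√50) = 2.763
df = n − 1 = 49
Two-sided p-value ≈ 0.008
Since p ≈ 0.008 < α = 0.025, reject H0; the data support H1.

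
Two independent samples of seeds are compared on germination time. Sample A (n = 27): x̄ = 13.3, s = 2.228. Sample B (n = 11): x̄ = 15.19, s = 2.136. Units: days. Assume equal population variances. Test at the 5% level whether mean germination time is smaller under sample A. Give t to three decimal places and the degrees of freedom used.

Let group 1 = sample A, group 2 = sample B. H0: μ_1 = μ_2; H1: μ_1 < μ_2 (two-sample pooled-variance t-test, left-tailed).
s_p² = [(27−1)·2.228² + (11−1)·2.136²]/(27+11−2) = 4.85246
t = (13.3 − 15.19)/√[4.85246·(1/27 + 1/11)] = -2.399
df = n₁ + n₂ − 2 = 36
p-value = P(T ≤ -2.399) ≈ 0.011
Since p ≈ 0.011 < α = 0.05, reject H0; the data support H1.

t = -2.399, df = 36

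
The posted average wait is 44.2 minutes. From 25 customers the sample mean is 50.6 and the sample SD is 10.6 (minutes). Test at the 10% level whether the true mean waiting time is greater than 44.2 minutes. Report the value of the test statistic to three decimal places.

H0: μ = 44.2; H1: μ > 44.2 (one-sample t-test, right-tailed).
t = (x̄ − μ₀)/(s/√n) = (50.6 − 44.2)/(10.6/√25) = 3.019
df = n − 1 = 24
p-value = P(T ≥ 3.019) ≈ 0.0030
Since p ≈ 0.0030 < α = 0.1, reject H0; the evidence is statistically significant.

3.019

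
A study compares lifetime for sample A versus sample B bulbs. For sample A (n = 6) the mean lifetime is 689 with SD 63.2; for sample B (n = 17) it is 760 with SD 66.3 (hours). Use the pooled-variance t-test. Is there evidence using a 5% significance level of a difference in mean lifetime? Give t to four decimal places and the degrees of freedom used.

Let group 1 = sample A, group 2 = sample B. H0: μ_1 = μ_2; H1: μ_1 ≠ μ_2 (two-sample pooled-variance t-test, two-sided).
s_p² = [(6−1)·63.2² + (17−1)·66.3²]/(6+17−2) = 4300.11
t = (689 − 760)/√[4300.11·(1/6 + 1/17)] = -2.2801
df = n₁ + n₂ − 2 = 21
Two-sided p-value ≈ 0.0332
Since p ≈ 0.0332 < α = 0.05, reject H0; the data support H1.

t = -2.2801, df = 21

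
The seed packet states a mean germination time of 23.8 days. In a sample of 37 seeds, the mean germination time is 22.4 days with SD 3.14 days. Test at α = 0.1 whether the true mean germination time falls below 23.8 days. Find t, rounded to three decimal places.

-2.712

H0: μ = 23.8; H1: μ < 23.8 (one-sample t-test, left-tailed).
t = (x̄ − μ₀)/(s/√n) = (22.4 − 23.8)/(3.14/√37) = -2.712
df = n − 1 = 36
p-value = P(T ≤ -2.712) ≈ 0.0051
Since p ≈ 0.0051 < α = 0.1, reject H0; the evidence is statistically significant.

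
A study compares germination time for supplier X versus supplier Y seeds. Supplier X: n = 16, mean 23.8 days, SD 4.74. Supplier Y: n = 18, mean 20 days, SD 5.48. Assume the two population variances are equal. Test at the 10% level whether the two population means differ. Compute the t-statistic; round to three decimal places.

Let group 1 = supplier X, group 2 = supplier Y. H0: μ_1 = μ_2; H1: μ_1 ≠ μ_2 (two-sample pooled-variance t-test, two-sided).
s_p² = [(16−1)·4.74² + (18−1)·5.48²]/(16+18−2) = 26.4853
t = (23.8 − 20)/√[26.4853·(1/16 + 1/18)] = 2.149
df = n₁ + n₂ − 2 = 32
Two-sided p-value ≈ 0.039
Since p ≈ 0.039 < α = 0.1, reject H0; the evidence is statistically significant.

2.149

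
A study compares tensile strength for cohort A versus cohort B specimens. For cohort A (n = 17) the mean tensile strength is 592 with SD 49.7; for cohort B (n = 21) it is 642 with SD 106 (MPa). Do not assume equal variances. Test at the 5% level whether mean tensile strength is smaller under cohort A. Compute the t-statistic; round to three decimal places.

Let group 1 = cohort A, group 2 = cohort B. H0: μ_1 = μ_2; H1: μ_1 < μ_2 (Welch's two-sample t-test, left-tailed).
t = (x̄_1 − x̄_2)/√(s_1²/n_1 + s_2²/n_2) = (592 − 642)/√(49.7²/17 + 106²/21) = -1.917
Welch–Satterthwaite df ≈ 29.61
p-value = P(T ≤ -1.917) ≈ 0.0325
Since p ≈ 0.0325 < α = 0.05, reject H0; the evidence is statistically significant.

-1.917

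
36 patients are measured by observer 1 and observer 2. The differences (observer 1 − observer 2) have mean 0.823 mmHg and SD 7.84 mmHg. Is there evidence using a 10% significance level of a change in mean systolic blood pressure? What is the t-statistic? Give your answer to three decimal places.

0.630

H0: μ_d = 0; H1: μ_d ≠ 0 (paired t-test on the differences, two-sided).
t = d̄/(s_d/√n) = 0.823/(7.84/√36) = 0.630
df = n − 1 = 35
Two-sided p-value ≈ 0.533
Since p ≈ 0.533 > α = 0.1, fail to reject H0; the data do not provide sufficient evidence against H0.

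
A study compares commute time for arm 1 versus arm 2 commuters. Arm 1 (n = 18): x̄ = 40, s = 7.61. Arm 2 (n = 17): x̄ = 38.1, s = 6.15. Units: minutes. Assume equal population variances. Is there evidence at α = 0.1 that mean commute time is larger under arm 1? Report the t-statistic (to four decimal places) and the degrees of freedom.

Let group 1 = arm 1, group 2 = arm 2. H0: μ_1 = μ_2; H1: μ_1 > μ_2 (two-sample pooled-variance t-test, right-tailed).
s_p² = [(18−1)·7.61² + (17−1)·6.15²]/(18+17−2) = 48.1717
t = (40 − 38.1)/√[48.1717·(1/18 + 1/17)] = 0.8094
df = n₁ + n₂ − 2 = 33
p-value = P(T ≥ 0.8094) ≈ 0.2120
Since p ≈ 0.2120 > α = 0.1, fail to reject H0; the evidence is not statistically significant.

t = 0.8094, df = 33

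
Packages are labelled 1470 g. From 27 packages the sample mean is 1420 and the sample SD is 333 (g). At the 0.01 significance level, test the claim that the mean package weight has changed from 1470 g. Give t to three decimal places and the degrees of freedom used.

H0: μ = 1470; H1: μ ≠ 1470 (one-sample t-test, two-sided).
t = (x̄ − μ₀)/(s/√n) = (1420 − 1470)/(333/√27) = -0.780
df = n − 1 = 26
Two-sided p-value ≈ 0.4423
Since p ≈ 0.4423 > α = 0.01, fail to reject H0; the data do not provide sufficient evidence against H0.

t = -0.780, df = 26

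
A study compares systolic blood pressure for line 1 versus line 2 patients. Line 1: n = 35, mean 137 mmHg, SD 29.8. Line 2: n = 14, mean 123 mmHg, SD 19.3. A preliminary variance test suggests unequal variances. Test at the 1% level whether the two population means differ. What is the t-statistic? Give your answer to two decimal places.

Let group 1 = line 1, group 2 = line 2. H0: μ_1 = μ_2; H1: μ_1 ≠ μ_2 (Welch's two-sample t-test, two-sided).
t = (x̄_1 − x̄_2)/√(s_1²/n_1 + s_2²/n_2) = (137 − 123)/√(29.8²/35 + 19.3²/14) = 1.94
Welch–Satterthwaite df ≈ 36.82
Two-sided p-value ≈ 0.0598
Since p ≈ 0.0598 > α = 0.01, fail to reject H0; the data do not provide sufficient evidence against H0.

1.94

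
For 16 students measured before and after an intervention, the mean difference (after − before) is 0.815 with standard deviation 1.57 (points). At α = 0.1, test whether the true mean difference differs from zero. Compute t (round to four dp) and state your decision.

t = 2.0764; reject H0

H0: μ_d = 0; H1: μ_d ≠ 0 (paired t-test on the differences, two-sided).
t = d̄/(s_d/√n) = 0.815/(1.57/√16) = 2.0764
df = n − 1 = 15
Two-sided p-value ≈ 0.055
Since p ≈ 0.055 < α = 0.1, reject H0; the evidence is statistically significant.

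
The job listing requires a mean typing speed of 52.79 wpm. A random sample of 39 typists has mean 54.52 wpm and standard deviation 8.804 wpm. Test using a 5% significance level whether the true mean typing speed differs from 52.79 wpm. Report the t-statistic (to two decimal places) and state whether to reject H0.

t = 1.23; fail to reject H0

H0: μ = 52.79; H1: μ ≠ 52.79 (one-sample t-test, two-sided).
t = (x̄ − μ₀)/(s/√n) = (54.52 − 52.79)/(8.804/√39) = 1.23
df = n − 1 = 38
Two-sided p-value ≈ 0.2273
Since p ≈ 0.2273 > α = 0.05, fail to reject H0; the evidence is not statistically significant.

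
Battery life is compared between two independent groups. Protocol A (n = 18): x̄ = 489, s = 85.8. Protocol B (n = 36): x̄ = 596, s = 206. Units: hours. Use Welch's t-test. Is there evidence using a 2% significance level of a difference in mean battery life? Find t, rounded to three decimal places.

-2.685

Let group 1 = protocol A, group 2 = protocol B. H0: μ_1 = μ_2; H1: μ_1 ≠ μ_2 (Welch's two-sample t-test, two-sided).
t = (x̄_1 − x̄_2)/√(s_1²/n_1 + s_2²/n_2) = (489 − 596)/√(85.8²/18 + 206²/36) = -2.685
Welch–Satterthwaite df ≈ 50.89
Two-sided p-value ≈ 0.010
Since p ≈ 0.010 < α = 0.02, reject H0; the evidence is statistically significant.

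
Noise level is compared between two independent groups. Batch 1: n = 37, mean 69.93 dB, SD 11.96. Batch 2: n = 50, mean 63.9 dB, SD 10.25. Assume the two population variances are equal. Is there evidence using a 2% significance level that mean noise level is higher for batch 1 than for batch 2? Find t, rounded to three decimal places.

Let group 1 = batch 1, group 2 = batch 2. H0: μ_1 = μ_2; H1: μ_1 > μ_2 (two-sample pooled-variance t-test, right-tailed).
s_p² = [(37−1)·11.96² + (50−1)·10.25²]/(37+50−2) = 121.148
t = (69.93 − 63.9)/√[121.148·(1/37 + 1/50)] = 2.526
df = n₁ + n₂ − 2 = 85
p-value = P(T ≥ 2.526) ≈ 0.0067
Since p ≈ 0.0067 < α = 0.02, reject H0; the data support H1.

2.526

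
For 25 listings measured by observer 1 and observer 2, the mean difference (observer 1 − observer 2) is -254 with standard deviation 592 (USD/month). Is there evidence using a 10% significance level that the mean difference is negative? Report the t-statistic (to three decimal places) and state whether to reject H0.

H0: μ_d = 0; H1: μ_d < 0 (paired t-test on the differences, left-tailed).
t = d̄/(s_d/√n) = -254/(592/√25) = -2.145
df = n − 1 = 24
p-value = P(T ≤ -2.145) ≈ 0.021
Since p ≈ 0.021 < α = 0.1, reject H0; the data support H1.

t = -2.145; reject H0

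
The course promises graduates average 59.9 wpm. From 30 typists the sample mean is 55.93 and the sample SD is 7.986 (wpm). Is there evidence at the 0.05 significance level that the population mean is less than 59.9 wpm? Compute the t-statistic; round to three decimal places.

-2.723

H0: μ = 59.9; H1: μ < 59.9 (one-sample t-test, left-tailed).
t = (x̄ − μ₀)/(s/√n) = (55.93 − 59.9)/(7.986/√30) = -2.723
df = n − 1 = 29
p-value = P(T ≤ -2.723) ≈ 0.005
Since p ≈ 0.005 < α = 0.05, reject H0; the data support H1.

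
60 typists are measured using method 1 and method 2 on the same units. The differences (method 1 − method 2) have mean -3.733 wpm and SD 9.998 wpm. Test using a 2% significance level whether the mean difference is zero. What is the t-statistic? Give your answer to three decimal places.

H0: μ_d = 0; H1: μ_d ≠ 0 (paired t-test on the differences, two-sided).
t = d̄/(s_d/√n) = -3.733/(9.998/√60) = -2.892
df = n − 1 = 59
Two-sided p-value ≈ 0.005
Since p ≈ 0.005 < α = 0.02, reject H0; the evidence is statistically significant.

-2.892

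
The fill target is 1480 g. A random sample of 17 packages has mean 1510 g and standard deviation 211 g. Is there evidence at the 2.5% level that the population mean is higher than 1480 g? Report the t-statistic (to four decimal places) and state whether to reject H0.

H0: μ = 1480; H1: μ > 1480 (one-sample t-test, right-tailed).
t = (x̄ − μ₀)/(s/√n) = (1510 − 1480)/(211/√17) = 0.5862
df = n − 1 = 16
p-value = P(T ≥ 0.5862) ≈ 0.2830
Since p ≈ 0.2830 > α = 0.025, fail to reject H0; the data do not provide sufficient evidence against H0.

t = 0.5862; fail to reject H0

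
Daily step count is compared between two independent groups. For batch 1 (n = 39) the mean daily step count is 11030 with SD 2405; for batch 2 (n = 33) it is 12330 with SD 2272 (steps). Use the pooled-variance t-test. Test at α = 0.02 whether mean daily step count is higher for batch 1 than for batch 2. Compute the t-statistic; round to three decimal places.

-2.344

Let group 1 = batch 1, group 2 = batch 2. H0: μ_1 = μ_2; H1: μ_1 > μ_2 (two-sample pooled-variance t-test, right-tailed).
s_p² = [(39−1)·2405² + (33−1)·2272²]/(39+33−2) = 5499660
t = (11030 − 12330)/√[5499660·(1/39 + 1/33)] = -2.344
df = n₁ + n₂ − 2 = 70
p-value = P(T ≥ -2.344) ≈ 0.9890
Since p ≈ 0.9890 > α = 0.02, fail to reject H0; the evidence is not statistically significant.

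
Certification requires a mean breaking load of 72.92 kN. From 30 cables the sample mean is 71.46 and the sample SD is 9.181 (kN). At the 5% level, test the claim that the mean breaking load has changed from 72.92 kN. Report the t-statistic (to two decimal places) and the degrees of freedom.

H0: μ = 72.92; H1: μ ≠ 72.92 (one-sample t-test, two-sided).
t = (x̄ − μ₀)/(s/√n) = (71.46 − 72.92)/(9.181/√30) = -0.87
df = n − 1 = 29
Two-sided p-value ≈ 0.391
Since p ≈ 0.391 > α = 0.05, fail to reject H0; the data do not provide sufficient evidence against H0.

t = -0.87, df = 29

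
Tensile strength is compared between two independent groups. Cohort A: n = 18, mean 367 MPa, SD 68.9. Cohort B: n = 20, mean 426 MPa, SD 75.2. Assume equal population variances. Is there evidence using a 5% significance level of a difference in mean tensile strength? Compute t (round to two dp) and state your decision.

t = -2.51; reject H0

Let group 1 = cohort A, group 2 = cohort B. H0: μ_1 = μ_2; H1: μ_1 ≠ μ_2 (two-sample pooled-variance t-test, two-sided).
s_p² = [(18−1)·68.9² + (20−1)·75.2²]/(18+20−2) = 5226.34
t = (367 − 426)/√[5226.34·(1/18 + 1/20)] = -2.51
df = n₁ + n₂ − 2 = 36
Two-sided p-value ≈ 0.0166
Since p ≈ 0.0166 < α = 0.05, reject H0; the evidence is statistically significant.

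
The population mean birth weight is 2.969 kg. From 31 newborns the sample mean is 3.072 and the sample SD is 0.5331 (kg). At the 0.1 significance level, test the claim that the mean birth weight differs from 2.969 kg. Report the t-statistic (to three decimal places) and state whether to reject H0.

t = 1.076; fail to reject H0

H0: μ = 2.969; H1: μ ≠ 2.969 (one-sample t-test, two-sided).
t = (x̄ − μ₀)/(s/√n) = (3.072 − 2.969)/(0.5331/√31) = 1.076
df = n − 1 = 30
Two-sided p-value ≈ 0.291
Since p ≈ 0.291 > α = 0.1, fail to reject H0; the data do not provide sufficient evidence against H0.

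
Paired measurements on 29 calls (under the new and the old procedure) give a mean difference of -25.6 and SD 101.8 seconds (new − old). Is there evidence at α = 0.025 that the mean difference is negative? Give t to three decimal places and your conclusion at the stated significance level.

H0: μ_d = 0; H1: μ_d < 0 (paired t-test on the differences, left-tailed).
t = d̄/(s_d/√n) = -25.6/(101.8/√29) = -1.354
df = n − 1 = 28
p-value = P(T ≤ -1.354) ≈ 0.093
Since p ≈ 0.093 > α = 0.025, fail to reject H0; the evidence is not statistically significant.

t = -1.354; fail to reject H0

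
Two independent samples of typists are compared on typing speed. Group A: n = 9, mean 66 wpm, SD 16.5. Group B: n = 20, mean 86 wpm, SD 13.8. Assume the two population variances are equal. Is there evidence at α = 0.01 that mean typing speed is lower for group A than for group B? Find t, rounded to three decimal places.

Let group 1 = group A, group 2 = group B. H0: μ_1 = μ_2; H1: μ_1 < μ_2 (two-sample pooled-variance t-test, left-tailed).
s_p² = [(9−1)·16.5² + (20−1)·13.8²]/(9+20−2) = 214.68
t = (66 − 86)/√[214.68·(1/9 + 1/20)] = -3.401
df = n₁ + n₂ − 2 = 27
p-value = P(T ≤ -3.401) ≈ 0.0011
Since p ≈ 0.0011 < α = 0.01, reject H0; the evidence is statistically significant.

-3.401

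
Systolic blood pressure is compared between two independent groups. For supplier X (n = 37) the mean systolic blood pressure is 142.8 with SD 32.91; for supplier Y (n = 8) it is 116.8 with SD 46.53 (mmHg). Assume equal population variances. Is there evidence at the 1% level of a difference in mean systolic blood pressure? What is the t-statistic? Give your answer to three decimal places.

1.879

Let group 1 = supplier X, group 2 = supplier Y. H0: μ_1 = μ_2; H1: μ_1 ≠ μ_2 (two-sample pooled-variance t-test, two-sided).
s_p² = [(37−1)·32.91² + (8−1)·46.53²]/(37+8−2) = 1259.2
t = (142.8 − 116.8)/√[1259.2·(1/37 + 1/8)] = 1.879
df = n₁ + n₂ − 2 = 43
Two-sided p-value ≈ 0.0670
Since p ≈ 0.0670 > α = 0.01, fail to reject H0; the evidence is not statistically significant.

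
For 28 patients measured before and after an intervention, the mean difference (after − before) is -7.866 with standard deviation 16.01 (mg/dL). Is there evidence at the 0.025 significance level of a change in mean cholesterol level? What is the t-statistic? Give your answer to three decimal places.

-2.600

H0: μ_d = 0; H1: μ_d ≠ 0 (paired t-test on the differences, two-sided).
t = d̄/(s_d/√n) = -7.866/(16.01/√28) = -2.600
df = n − 1 = 27
Two-sided p-value ≈ 0.0149
Since p ≈ 0.0149 < α = 0.025, reject H0; the data support H1.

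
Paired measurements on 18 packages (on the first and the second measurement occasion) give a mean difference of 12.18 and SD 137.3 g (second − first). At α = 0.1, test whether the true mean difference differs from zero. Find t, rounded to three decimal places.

0.376

H0: μ_d = 0; H1: μ_d ≠ 0 (paired t-test on the differences, two-sided).
t = d̄/(s_d/√n) = 12.18/(137.3/√18) = 0.376
df = n − 1 = 17
Two-sided p-value ≈ 0.711
Since p ≈ 0.711 > α = 0.1, fail to reject H0; the evidence is not statistically significant.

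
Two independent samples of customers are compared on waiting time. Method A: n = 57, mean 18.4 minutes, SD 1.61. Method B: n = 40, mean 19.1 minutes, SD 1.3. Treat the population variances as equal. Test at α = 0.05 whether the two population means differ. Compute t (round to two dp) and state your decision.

Let group 1 = method A, group 2 = method B. H0: μ_1 = μ_2; H1: μ_1 ≠ μ_2 (two-sample pooled-variance t-test, two-sided).
s_p² = [(57−1)·1.61² + (40−1)·1.3²]/(57+40−2) = 2.22176
t = (18.4 − 19.1)/√[2.22176·(1/57 + 1/40)] = -2.28
df = n₁ + n₂ − 2 = 95
Two-sided p-value ≈ 0.0250
Since p ≈ 0.0250 < α = 0.05, reject H0; the evidence is statistically significant.

t = -2.28; reject H0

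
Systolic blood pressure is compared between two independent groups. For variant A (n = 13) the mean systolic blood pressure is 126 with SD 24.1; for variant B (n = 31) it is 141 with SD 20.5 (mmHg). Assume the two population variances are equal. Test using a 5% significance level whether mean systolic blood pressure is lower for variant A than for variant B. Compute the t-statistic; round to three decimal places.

Let group 1 = variant A, group 2 = variant B. H0: μ_1 = μ_2; H1: μ_1 < μ_2 (two-sample pooled-variance t-test, left-tailed).
s_p² = [(13−1)·24.1² + (31−1)·20.5²]/(13+31−2) = 466.124
t = (126 − 141)/√[466.124·(1/13 + 1/31)] = -2.103
df = n₁ + n₂ − 2 = 42
p-value = P(T ≤ -2.103) ≈ 0.0208
Since p ≈ 0.0208 < α = 0.05, reject H0; the evidence is statistically significant.

-2.103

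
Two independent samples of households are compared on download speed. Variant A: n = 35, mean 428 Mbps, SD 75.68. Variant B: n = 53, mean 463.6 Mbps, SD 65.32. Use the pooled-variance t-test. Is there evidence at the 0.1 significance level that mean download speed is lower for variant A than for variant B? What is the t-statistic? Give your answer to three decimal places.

Let group 1 = variant A, group 2 = variant B. H0: μ_1 = μ_2; H1: μ_1 < μ_2 (two-sample pooled-variance t-test, left-tailed).
s_p² = [(35−1)·75.68² + (53−1)·65.32²]/(35+53−2) = 4844.21
t = (428 − 463.6)/√[4844.21·(1/35 + 1/53)] = -2.348
df = n₁ + n₂ − 2 = 86
p-value = P(T ≤ -2.348) ≈ 0.011
Since p ≈ 0.011 < α = 0.1, reject H0; the data support H1.

-2.348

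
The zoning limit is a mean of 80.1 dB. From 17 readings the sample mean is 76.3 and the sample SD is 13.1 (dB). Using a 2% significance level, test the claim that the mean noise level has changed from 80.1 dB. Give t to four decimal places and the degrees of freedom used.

t = -1.1960, df = 16

H0: μ = 80.1; H1: μ ≠ 80.1 (one-sample t-test, two-sided).
t = (x̄ − μ₀)/(s/√n) = (76.3 − 80.1)/(13.1/√17) = -1.1960
df = n − 1 = 16
Two-sided p-value ≈ 0.2491
Since p ≈ 0.2491 > α = 0.02, fail to reject H0; the data do not provide sufficient evidence against H0.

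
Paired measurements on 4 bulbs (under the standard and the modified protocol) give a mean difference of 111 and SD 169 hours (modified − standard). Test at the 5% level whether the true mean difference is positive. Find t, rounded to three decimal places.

1.314

H0: μ_d = 0; H1: μ_d > 0 (paired t-test on the differences, right-tailed).
t = d̄/(s_d/√n) = 111/(169/√4) = 1.314
df = n − 1 = 3
p-value = P(T ≥ 1.314) ≈ 0.1402
Since p ≈ 0.1402 > α = 0.05, fail to reject H0; the evidence is not statistically significant.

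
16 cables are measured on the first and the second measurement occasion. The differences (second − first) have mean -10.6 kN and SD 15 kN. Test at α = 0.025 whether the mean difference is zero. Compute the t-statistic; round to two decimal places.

-2.83

H0: μ_d = 0; H1: μ_d ≠ 0 (paired t-test on the differences, two-sided).
t = d̄/(s_d/√n) = -10.6/(15/√16) = -2.83
df = n − 1 = 15
Two-sided p-value ≈ 0.013
Since p ≈ 0.013 < α = 0.025, reject H0; the data support H1.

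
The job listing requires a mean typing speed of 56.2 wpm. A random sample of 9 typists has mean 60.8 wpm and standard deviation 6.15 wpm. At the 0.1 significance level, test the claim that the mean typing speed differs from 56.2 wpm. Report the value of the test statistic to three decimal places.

2.244

H0: μ = 56.2; H1: μ ≠ 56.2 (one-sample t-test, two-sided).
t = (x̄ − μ₀)/(s/√n) = (60.8 − 56.2)/(6.15/√9) = 2.244
df = n − 1 = 8
Two-sided p-value ≈ 0.055
Since p ≈ 0.055 < α = 0.1, reject H0; the evidence is statistically significant.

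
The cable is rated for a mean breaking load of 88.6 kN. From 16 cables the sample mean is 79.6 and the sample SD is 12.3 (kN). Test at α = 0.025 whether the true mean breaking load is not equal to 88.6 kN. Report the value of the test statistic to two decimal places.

H0: μ = 88.6; H1: μ ≠ 88.6 (one-sample t-test, two-sided).
t = (x̄ − μ₀)/(s/√n) = (79.6 − 88.6)/(12.3/√16) = -2.93
df = n − 1 = 15
Two-sided p-value ≈ 0.0104
Since p ≈ 0.0104 < α = 0.025, reject H0; the evidence is statistically significant.

-2.93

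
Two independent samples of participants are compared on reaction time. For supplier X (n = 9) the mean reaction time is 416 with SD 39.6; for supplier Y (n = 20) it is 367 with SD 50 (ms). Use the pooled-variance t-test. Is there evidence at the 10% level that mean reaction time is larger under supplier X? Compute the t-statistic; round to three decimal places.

Let group 1 = supplier X, group 2 = supplier Y. H0: μ_1 = μ_2; H1: μ_1 > μ_2 (two-sample pooled-variance t-test, right-tailed).
s_p² = [(9−1)·39.6² + (20−1)·50²]/(9+20−2) = 2223.9
t = (416 − 367)/√[2223.9·(1/9 + 1/20)] = 2.589
df = n₁ + n₂ − 2 = 27
p-value = P(T ≥ 2.589) ≈ 0.0077
Since p ≈ 0.0077 < α = 0.1, reject H0; the evidence is statistically significant.

2.589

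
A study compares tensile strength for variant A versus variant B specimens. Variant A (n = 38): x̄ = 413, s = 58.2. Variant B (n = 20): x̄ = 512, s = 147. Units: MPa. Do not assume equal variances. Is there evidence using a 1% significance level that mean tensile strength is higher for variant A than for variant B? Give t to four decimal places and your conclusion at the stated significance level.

t = -2.8948; fail to reject H0

Let group 1 = variant A, group 2 = variant B. H0: μ_1 = μ_2; H1: μ_1 > μ_2 (Welch's two-sample t-test, right-tailed).
t = (x̄_1 − x̄_2)/√(s_1²/n_1 + s_2²/n_2) = (413 − 512)/√(58.2²/38 + 147²/20) = -2.8948
Welch–Satterthwaite df ≈ 22.19
p-value = P(T ≥ -2.8948) ≈ 0.9958
Since p ≈ 0.9958 > α = 0.01, fail to reject H0; the evidence is not statistically significant.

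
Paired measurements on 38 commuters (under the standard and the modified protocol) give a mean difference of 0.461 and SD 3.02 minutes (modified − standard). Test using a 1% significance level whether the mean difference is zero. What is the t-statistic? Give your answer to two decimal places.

0.94

H0: μ_d = 0; H1: μ_d ≠ 0 (paired t-test on the differences, two-sided).
t = d̄/(s_d/√n) = 0.461/(3.02/√38) = 0.94
df = n − 1 = 37
Two-sided p-value ≈ 0.353
Since p ≈ 0.353 > α = 0.01, fail to reject H0; the evidence is not statistically significant.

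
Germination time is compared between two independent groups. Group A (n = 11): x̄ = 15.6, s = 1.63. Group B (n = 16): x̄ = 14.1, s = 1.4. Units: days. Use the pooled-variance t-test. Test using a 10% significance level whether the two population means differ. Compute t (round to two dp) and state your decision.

Let group 1 = group A, group 2 = group B. H0: μ_1 = μ_2; H1: μ_1 ≠ μ_2 (two-sample pooled-variance t-test, two-sided).
s_p² = [(11−1)·1.63² + (16−1)·1.4²]/(11+16−2) = 2.23876
t = (15.6 − 14.1)/√[2.23876·(1/11 + 1/16)] = 2.56
df = n₁ + n₂ − 2 = 25
Two-sided p-value ≈ 0.0169
Since p ≈ 0.0169 < α = 0.1, reject H0; the evidence is statistically significant.

t = 2.56; reject H0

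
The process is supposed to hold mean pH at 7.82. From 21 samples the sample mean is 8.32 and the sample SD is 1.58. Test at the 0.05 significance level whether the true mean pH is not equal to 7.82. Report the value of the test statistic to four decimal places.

H0: μ = 7.82; H1: μ ≠ 7.82 (one-sample t-test, two-sided).
t = (x̄ − μ₀)/(s/√n) = (8.32 − 7.82)/(1.58/√21) = 1.4502
df = n − 1 = 20
Two-sided p-value ≈ 0.163
Since p ≈ 0.163 > α = 0.05, fail to reject H0; the data do not provide sufficient evidence against H0.

1.4502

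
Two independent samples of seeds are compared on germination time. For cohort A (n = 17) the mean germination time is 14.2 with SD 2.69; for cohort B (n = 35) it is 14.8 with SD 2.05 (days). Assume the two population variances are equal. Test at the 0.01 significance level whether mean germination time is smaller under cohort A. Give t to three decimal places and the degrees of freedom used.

Let group 1 = cohort A, group 2 = cohort B. H0: μ_1 = μ_2; H1: μ_1 < μ_2 (two-sample pooled-variance t-test, left-tailed).
s_p² = [(17−1)·2.69² + (35−1)·2.05²]/(17+35−2) = 5.17325
t = (14.2 − 14.8)/√[5.17325·(1/17 + 1/35)] = -0.892
df = n₁ + n₂ − 2 = 50
p-value = P(T ≤ -0.892) ≈ 0.1882
Since p ≈ 0.1882 > α = 0.01, fail to reject H0; the data do not provide sufficient evidence against H0.

t = -0.892, df = 50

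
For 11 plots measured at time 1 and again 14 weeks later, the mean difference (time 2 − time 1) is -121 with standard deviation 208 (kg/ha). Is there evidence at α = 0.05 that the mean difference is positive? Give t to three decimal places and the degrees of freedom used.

H0: μ_d = 0; H1: μ_d > 0 (paired t-test on the differences, right-tailed).
t = d̄/(s_d/√n) = -121/(208/√11) = -1.929
df = n − 1 = 10
p-value = P(T ≥ -1.929) ≈ 0.9587
Since p ≈ 0.9587 > α = 0.05, fail to reject H0; the evidence is not statistically significant.

t = -1.929, df = 10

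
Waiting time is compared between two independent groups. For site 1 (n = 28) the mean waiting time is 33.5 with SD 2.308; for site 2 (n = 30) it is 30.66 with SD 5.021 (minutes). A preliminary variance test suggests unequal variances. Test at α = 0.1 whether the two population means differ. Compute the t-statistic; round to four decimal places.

2.7975

Let group 1 = site 1, group 2 = site 2. H0: μ_1 = μ_2; H1: μ_1 ≠ μ_2 (Welch's two-sample t-test, two-sided).
t = (x̄_1 − x̄_2)/√(s_1²/n_1 + s_2²/n_2) = (33.5 − 30.66)/√(2.308²/28 + 5.021²/30) = 2.7975
Welch–Satterthwaite df ≈ 41.34
Two-sided p-value ≈ 0.008
Since p ≈ 0.008 < α = 0.1, reject H0; the data support H1.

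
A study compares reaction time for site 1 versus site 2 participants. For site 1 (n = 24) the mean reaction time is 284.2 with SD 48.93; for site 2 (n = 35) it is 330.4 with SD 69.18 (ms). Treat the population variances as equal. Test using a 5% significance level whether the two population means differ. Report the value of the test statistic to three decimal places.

Let group 1 = site 1, group 2 = site 2. H0: μ_1 = μ_2; H1: μ_1 ≠ μ_2 (two-sample pooled-variance t-test, two-sided).
s_p² = [(24−1)·48.93² + (35−1)·69.18²]/(24+35−2) = 3820.79
t = (284.2 − 330.4)/√[3820.79·(1/24 + 1/35)] = -2.820
df = n₁ + n₂ − 2 = 57
Two-sided p-value ≈ 0.0066
Since p ≈ 0.0066 < α = 0.05, reject H0; the data support H1.

-2.820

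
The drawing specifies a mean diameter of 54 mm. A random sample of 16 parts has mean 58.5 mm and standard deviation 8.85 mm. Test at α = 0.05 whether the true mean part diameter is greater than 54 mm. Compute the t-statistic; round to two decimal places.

H0: μ = 54; H1: μ > 54 (one-sample t-test, right-tailed).
t = (x̄ − μ₀)/(s/√n) = (58.5 − 54)/(8.85/√16) = 2.03
df = n − 1 = 15
p-value = P(T ≥ 2.03) ≈ 0.030
Since p ≈ 0.030 < α = 0.05, reject H0; the evidence is statistically significant.

2.03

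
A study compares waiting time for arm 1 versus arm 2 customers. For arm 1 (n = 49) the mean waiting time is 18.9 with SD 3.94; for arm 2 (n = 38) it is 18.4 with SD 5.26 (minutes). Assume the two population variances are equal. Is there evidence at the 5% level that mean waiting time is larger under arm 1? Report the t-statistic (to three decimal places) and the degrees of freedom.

t = 0.507, df = 85

Let group 1 = arm 1, group 2 = arm 2. H0: μ_1 = μ_2; H1: μ_1 > μ_2 (two-sample pooled-variance t-test, right-tailed).
s_p² = [(49−1)·3.94² + (38−1)·5.26²]/(49+38−2) = 20.8098
t = (18.9 − 18.4)/√[20.8098·(1/49 + 1/38)] = 0.507
df = n₁ + n₂ − 2 = 85
p-value = P(T ≥ 0.507) ≈ 0.307
Since p ≈ 0.307 > α = 0.05, fail to reject H0; the data do not provide sufficient evidence against H0.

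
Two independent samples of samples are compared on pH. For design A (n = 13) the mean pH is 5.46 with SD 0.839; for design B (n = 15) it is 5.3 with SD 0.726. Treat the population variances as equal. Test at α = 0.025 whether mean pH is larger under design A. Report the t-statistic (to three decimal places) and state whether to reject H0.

Let group 1 = design A, group 2 = design B. H0: μ_1 = μ_2; H1: μ_1 > μ_2 (two-sample pooled-variance t-test, right-tailed).
s_p² = [(13−1)·0.839² + (15−1)·0.726²]/(13+15−2) = 0.608697
t = (5.46 − 5.3)/√[0.608697·(1/13 + 1/15)] = 0.541
df = n₁ + n₂ − 2 = 26
p-value = P(T ≥ 0.541) ≈ 0.2965
Since p ≈ 0.2965 > α = 0.025, fail to reject H0; the data do not provide sufficient evidence against H0.

t = 0.541; fail to reject H0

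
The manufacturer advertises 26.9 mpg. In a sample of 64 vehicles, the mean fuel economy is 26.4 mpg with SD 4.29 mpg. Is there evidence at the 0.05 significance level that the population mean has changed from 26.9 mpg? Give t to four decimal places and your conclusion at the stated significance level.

H0: μ = 26.9; H1: μ ≠ 26.9 (one-sample t-test, two-sided).
t = (x̄ − μ₀)/(s/√n) = (26.4 − 26.9)/(4.29/√64) = -0.9324
df = n − 1 = 63
Two-sided p-value ≈ 0.355
Since p ≈ 0.355 > α = 0.05, fail to reject H0; the data do not provide sufficient evidence against H0.

t = -0.9324; fail to reject H0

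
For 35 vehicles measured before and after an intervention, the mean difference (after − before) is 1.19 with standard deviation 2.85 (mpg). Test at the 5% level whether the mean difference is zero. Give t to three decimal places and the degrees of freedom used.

H0: μ_d = 0; H1: μ_d ≠ 0 (paired t-test on the differences, two-sided).
t = d̄/(s_d/√n) = 1.19/(2.85/√35) = 2.470
df = n − 1 = 34
Two-sided p-value ≈ 0.0187
Since p ≈ 0.0187 < α = 0.05, reject H0; the evidence is statistically significant.

t = 2.470, df = 34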